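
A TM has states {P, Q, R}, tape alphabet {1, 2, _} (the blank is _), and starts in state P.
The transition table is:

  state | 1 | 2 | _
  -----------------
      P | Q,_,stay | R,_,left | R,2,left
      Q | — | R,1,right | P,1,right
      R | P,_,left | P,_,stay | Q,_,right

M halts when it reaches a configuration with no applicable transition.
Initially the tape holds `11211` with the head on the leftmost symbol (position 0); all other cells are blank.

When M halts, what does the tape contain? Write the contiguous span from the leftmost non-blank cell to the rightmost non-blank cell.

state=P head=0 tape=__[1]1211   (P,1)→(Q,_,stay)
state=Q head=0 tape=__[_]1211   (Q,_)→(P,1,right)
state=P head=1 tape=__1[1]211   (P,1)→(Q,_,stay)
state=Q head=1 tape=__1[_]211   (Q,_)→(P,1,right)
state=P head=2 tape=__11[2]11   (P,2)→(R,_,left)
state=R head=1 tape=__1[1]_11   (R,1)→(P,_,left)
state=P head=0 tape=__[1]__11   (P,1)→(Q,_,stay)
state=Q head=0 tape=__[_]__11   (Q,_)→(P,1,right)
state=P head=1 tape=__1[_]_11   (P,_)→(R,2,left)
state=R head=0 tape=__[1]2_11   (R,1)→(P,_,left)
state=P head=-1 tape=_[_]_2_11   (P,_)→(R,2,left)
state=R head=-2 tape=[_]2_2_11   (R,_)→(Q,_,right)
state=Q head=-1 tape=_[2]_2_11   (Q,2)→(R,1,right)
state=R head=0 tape=_1[_]2_11   (R,_)→(Q,_,right)
state=Q head=1 tape=_1_[2]_11   (Q,2)→(R,1,right)
state=R head=2 tape=_1_1[_]11   (R,_)→(Q,_,right)
state=Q head=3 tape=_1_1_[1]1
The non-blank tape span at halt is 1_1_11.

1_1_11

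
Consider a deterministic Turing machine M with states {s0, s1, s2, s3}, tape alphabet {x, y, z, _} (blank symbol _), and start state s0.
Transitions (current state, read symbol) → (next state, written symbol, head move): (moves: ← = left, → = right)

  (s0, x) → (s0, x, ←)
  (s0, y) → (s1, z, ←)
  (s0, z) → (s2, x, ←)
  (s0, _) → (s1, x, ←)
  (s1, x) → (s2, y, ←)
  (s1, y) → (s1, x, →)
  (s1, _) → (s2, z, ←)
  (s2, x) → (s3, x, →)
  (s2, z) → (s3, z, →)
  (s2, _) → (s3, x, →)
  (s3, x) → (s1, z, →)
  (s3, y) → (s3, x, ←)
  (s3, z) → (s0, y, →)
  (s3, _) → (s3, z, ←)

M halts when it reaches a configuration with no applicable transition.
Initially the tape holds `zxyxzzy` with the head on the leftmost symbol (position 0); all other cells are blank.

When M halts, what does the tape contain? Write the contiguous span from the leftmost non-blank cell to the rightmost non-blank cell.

xyxxzxyxzzy

s0 | ____[z]xyxzzy   read z → write x, move ←, go to s2
s2 | ___[_]xxyxzzy   read _ → write x, move →, go to s3
s3 | ___x[x]xyxzzy   read x → write z, move →, go to s1
s1 | ___xz[x]yxzzy   read x → write y, move ←, go to s2
s2 | ___x[z]yyxzzy   read z → write z, move →, go to s3
s3 | ___xz[y]yxzzy   read y → write x, move ←, go to s3
s3 | ___x[z]xyxzzy   read z → write y, move →, go to s0
s0 | ___xy[x]yxzzy   read x → write x, move ←, go to s0
s0 | ___x[y]xyxzzy   read y → write z, move ←, go to s1
s1 | ___[x]zxyxzzy   read x → write y, move ←, go to s2
s2 | __[_]yzxyxzzy   read _ → write x, move →, go to s3
s3 | __x[y]zxyxzzy   read y → write x, move ←, go to s3
s3 | __[x]xzxyxzzy   read x → write z, move →, go to s1
s1 | __z[x]zxyxzzy   read x → write y, move ←, go to s2
s2 | __[z]yzxyxzzy   read z → write z, move →, go to s3
s3 | __z[y]zxyxzzy   read y → write x, move ←, go to s3
s3 | __[z]xzxyxzzy   read z → write y, move →, go to s0
s0 | __y[x]zxyxzzy   read x → write x, move ←, go to s0
s0 | __[y]xzxyxzzy   read y → write z, move ←, go to s1
s1 | _[_]zxzxyxzzy   read _ → write z, move ←, go to s2
s2 | [_]zzxzxyxzzy   read _ → write x, move →, go to s3
s3 | x[z]zxzxyxzzy   read z → write y, move →, go to s0
s0 | xy[z]xzxyxzzy   read z → write x, move ←, go to s2
s2 | x[y]xxzxyxzzy
The non-blank tape span at halt is xyxxzxyxzzy.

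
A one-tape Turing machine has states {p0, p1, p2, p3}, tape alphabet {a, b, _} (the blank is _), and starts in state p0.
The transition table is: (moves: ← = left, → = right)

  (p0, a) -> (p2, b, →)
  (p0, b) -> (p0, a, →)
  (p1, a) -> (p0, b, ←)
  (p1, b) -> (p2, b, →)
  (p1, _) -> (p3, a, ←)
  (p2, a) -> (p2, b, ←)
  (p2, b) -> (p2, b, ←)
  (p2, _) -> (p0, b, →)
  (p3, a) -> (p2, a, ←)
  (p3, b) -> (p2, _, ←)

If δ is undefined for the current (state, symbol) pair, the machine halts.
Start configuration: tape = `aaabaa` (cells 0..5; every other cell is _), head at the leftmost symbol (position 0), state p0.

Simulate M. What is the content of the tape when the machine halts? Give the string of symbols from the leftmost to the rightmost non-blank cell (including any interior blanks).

baaaaaaaa

state=p0 head=0 tape=___[a]aabaa_   (p0,a)→(p2,b,→)
state=p2 head=1 tape=___b[a]abaa_   (p2,a)→(p2,b,←)
state=p2 head=0 tape=___[b]babaa_   (p2,b)→(p2,b,←)
state=p2 head=-1 tape=__[_]bbabaa_   (p2,_)→(p0,b,→)
state=p0 head=0 tape=__b[b]babaa_   (p0,b)→(p0,a,→)
state=p0 head=1 tape=__ba[b]abaa_   (p0,b)→(p0,a,→)
state=p0 head=2 tape=__baa[a]baa_   (p0,a)→(p2,b,→)
state=p2 head=3 tape=__baab[b]aa_   (p2,b)→(p2,b,←)
state=p2 head=2 tape=__baa[b]baa_   (p2,b)→(p2,b,←)
state=p2 head=1 tape=__ba[a]bbaa_   (p2,a)→(p2,b,←)
state=p2 head=0 tape=__b[a]bbbaa_   (p2,a)→(p2,b,←)
state=p2 head=-1 tape=__[b]bbbbaa_   (p2,b)→(p2,b,←)
state=p2 head=-2 tape=_[_]bbbbbaa_   (p2,_)→(p0,b,→)
state=p0 head=-1 tape=_b[b]bbbbaa_   (p0,b)→(p0,a,→)
state=p0 head=0 tape=_ba[b]bbbaa_   (p0,b)→(p0,a,→)
state=p0 head=1 tape=_baa[b]bbaa_   (p0,b)→(p0,a,→)
state=p0 head=2 tape=_baaa[b]baa_   (p0,b)→(p0,a,→)
state=p0 head=3 tape=_baaaa[b]aa_   (p0,b)→(p0,a,→)
state=p0 head=4 tape=_baaaaa[a]a_   (p0,a)→(p2,b,→)
state=p2 head=5 tape=_baaaaab[a]_   (p2,a)→(p2,b,←)
state=p2 head=4 tape=_baaaaa[b]b_   (p2,b)→(p2,b,←)
state=p2 head=3 tape=_baaaa[a]bb_   (p2,a)→(p2,b,←)
state=p2 head=2 tape=_baaa[a]bbb_   (p2,a)→(p2,b,←)
state=p2 head=1 tape=_baa[a]bbbb_   (p2,a)→(p2,b,←)
state=p2 head=0 tape=_ba[a]bbbbb_   (p2,a)→(p2,b,←)
state=p2 head=-1 tape=_b[a]bbbbbb_   (p2,a)→(p2,b,←)
state=p2 head=-2 tape=_[b]bbbbbbb_   (p2,b)→(p2,b,←)
state=p2 head=-3 tape=[_]bbbbbbbb_   (p2,_)→(p0,b,→)
state=p0 head=-2 tape=b[b]bbbbbbb_   (p0,b)→(p0,a,→)
state=p0 head=-1 tape=ba[b]bbbbbb_   (p0,b)→(p0,a,→)
state=p0 head=0 tape=baa[b]bbbbb_   (p0,b)→(p0,a,→)
state=p0 head=1 tape=baaa[b]bbbb_   (p0,b)→(p0,a,→)
state=p0 head=2 tape=baaaa[b]bbb_   (p0,b)→(p0,a,→)
state=p0 head=3 tape=baaaaa[b]bb_   (p0,b)→(p0,a,→)
state=p0 head=4 tape=baaaaaa[b]b_   (p0,b)→(p0,a,→)
state=p0 head=5 tape=baaaaaaa[b]_   (p0,b)→(p0,a,→)
state=p0 head=6 tape=baaaaaaaa[_]
The non-blank tape span at halt is baaaaaaaa.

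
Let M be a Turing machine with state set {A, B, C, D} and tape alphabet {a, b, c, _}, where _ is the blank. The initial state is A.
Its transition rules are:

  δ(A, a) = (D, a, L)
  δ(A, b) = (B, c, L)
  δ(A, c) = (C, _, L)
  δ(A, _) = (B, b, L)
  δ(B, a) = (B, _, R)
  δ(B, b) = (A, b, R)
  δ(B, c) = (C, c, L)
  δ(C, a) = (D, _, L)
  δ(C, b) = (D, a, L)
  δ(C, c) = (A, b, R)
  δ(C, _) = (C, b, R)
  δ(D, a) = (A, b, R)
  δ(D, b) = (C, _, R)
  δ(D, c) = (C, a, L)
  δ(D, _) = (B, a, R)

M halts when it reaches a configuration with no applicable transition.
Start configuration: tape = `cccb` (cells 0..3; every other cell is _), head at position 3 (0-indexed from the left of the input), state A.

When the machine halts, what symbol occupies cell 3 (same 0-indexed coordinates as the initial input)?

_

state=A head=3 tape=_ccc[b]_   (A,b)→(B,c,L)
state=B head=2 tape=_cc[c]c_   (B,c)→(C,c,L)
state=C head=1 tape=_c[c]cc_   (C,c)→(A,b,R)
state=A head=2 tape=_cb[c]c_   (A,c)→(C,_,L)
state=C head=1 tape=_c[b]_c_   (C,b)→(D,a,L)
state=D head=0 tape=_[c]a_c_   (D,c)→(C,a,L)
state=C head=-1 tape=[_]aa_c_   (C,_)→(C,b,R)
state=C head=0 tape=b[a]a_c_   (C,a)→(D,_,L)
state=D head=-1 tape=[b]_a_c_   (D,b)→(C,_,R)
state=C head=0 tape=_[_]a_c_   (C,_)→(C,b,R)
state=C head=1 tape=_b[a]_c_   (C,a)→(D,_,L)
state=D head=0 tape=_[b]__c_   (D,b)→(C,_,R)
state=C head=1 tape=__[_]_c_   (C,_)→(C,b,R)
state=C head=2 tape=__b[_]c_   (C,_)→(C,b,R)
state=C head=3 tape=__bb[c]_   (C,c)→(A,b,R)
state=A head=4 tape=__bbb[_]   (A,_)→(B,b,L)
state=B head=3 tape=__bb[b]b   (B,b)→(A,b,R)
state=A head=4 tape=__bbb[b]   (A,b)→(B,c,L)
state=B head=3 tape=__bb[b]c   (B,b)→(A,b,R)
state=A head=4 tape=__bbb[c]   (A,c)→(C,_,L)
state=C head=3 tape=__bb[b]_   (C,b)→(D,a,L)
state=D head=2 tape=__b[b]a_   (D,b)→(C,_,R)
state=C head=3 tape=__b_[a]_   (C,a)→(D,_,L)
state=D head=2 tape=__b[_]__   (D,_)→(B,a,R)
state=B head=3 tape=__ba[_]_
Cell 3 holds _ when M halts.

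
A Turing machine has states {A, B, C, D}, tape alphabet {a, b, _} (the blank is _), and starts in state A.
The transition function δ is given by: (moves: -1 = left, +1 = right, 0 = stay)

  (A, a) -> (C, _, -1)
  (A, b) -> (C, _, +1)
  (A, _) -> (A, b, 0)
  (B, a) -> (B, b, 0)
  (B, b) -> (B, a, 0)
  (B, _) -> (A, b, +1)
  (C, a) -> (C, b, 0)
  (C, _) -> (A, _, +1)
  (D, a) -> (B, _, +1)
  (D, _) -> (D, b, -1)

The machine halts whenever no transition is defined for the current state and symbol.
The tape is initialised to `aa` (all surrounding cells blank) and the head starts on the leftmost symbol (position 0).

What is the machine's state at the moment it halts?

C

state=A head=0 tape=_[a]a   (A,a)→(C,_,-1)
state=C head=-1 tape=[_]_a   (C,_)→(A,_,+1)
state=A head=0 tape=_[_]a   (A,_)→(A,b,0)
state=A head=0 tape=_[b]a   (A,b)→(C,_,+1)
state=C head=1 tape=__[a]   (C,a)→(C,b,0)
state=C head=1 tape=__[b]
No transition is defined for (C, b); M halts in state C.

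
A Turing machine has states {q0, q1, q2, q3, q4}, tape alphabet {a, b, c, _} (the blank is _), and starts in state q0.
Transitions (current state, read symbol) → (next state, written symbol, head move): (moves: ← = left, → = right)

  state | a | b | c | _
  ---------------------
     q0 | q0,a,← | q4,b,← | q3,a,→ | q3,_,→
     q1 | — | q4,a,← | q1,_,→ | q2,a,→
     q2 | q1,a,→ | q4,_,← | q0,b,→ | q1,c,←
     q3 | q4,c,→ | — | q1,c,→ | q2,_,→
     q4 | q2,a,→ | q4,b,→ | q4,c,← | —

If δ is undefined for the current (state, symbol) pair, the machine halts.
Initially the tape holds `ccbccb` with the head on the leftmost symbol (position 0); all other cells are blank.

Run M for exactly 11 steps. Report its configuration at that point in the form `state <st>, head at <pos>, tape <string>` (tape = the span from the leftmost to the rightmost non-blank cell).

state=q0 head=0 tape=[c]cbccb   (q0,c)→(q3,a,→)
state=q3 head=1 tape=a[c]bccb   (q3,c)→(q1,c,→)
state=q1 head=2 tape=ac[b]ccb   (q1,b)→(q4,a,←)
state=q4 head=1 tape=a[c]accb   (q4,c)→(q4,c,←)
state=q4 head=0 tape=[a]caccb   (q4,a)→(q2,a,→)
state=q2 head=1 tape=a[c]accb   (q2,c)→(q0,b,→)
state=q0 head=2 tape=ab[a]ccb   (q0,a)→(q0,a,←)
state=q0 head=1 tape=a[b]accb   (q0,b)→(q4,b,←)
state=q4 head=0 tape=[a]baccb   (q4,a)→(q2,a,→)
state=q2 head=1 tape=a[b]accb   (q2,b)→(q4,_,←)
state=q4 head=0 tape=[a]_accb   (q4,a)→(q2,a,→)
state=q2 head=1 tape=a[_]accb
After 11 steps: state q2, head at 1, tape a_accb.

state q2, head at 1, tape a_accb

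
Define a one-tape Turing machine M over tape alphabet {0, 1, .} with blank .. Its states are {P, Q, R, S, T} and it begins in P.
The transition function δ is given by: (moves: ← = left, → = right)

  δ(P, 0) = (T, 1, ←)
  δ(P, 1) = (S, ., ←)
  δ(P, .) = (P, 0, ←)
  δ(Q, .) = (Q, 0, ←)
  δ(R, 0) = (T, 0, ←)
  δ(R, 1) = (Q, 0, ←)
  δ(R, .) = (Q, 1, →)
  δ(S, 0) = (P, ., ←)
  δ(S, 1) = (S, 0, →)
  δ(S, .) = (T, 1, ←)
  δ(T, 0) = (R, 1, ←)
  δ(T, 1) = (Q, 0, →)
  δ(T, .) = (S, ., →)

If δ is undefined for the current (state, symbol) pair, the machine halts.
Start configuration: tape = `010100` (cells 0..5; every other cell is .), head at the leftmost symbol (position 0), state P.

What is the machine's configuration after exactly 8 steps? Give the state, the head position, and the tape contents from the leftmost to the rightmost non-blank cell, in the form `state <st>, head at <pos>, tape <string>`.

state=P head=0 tape=.[0]10100   (P,0)→(T,1,←)
state=T head=-1 tape=[.]110100   (T,.)→(S,.,→)
state=S head=0 tape=.[1]10100   (S,1)→(S,0,→)
state=S head=1 tape=.0[1]0100   (S,1)→(S,0,→)
state=S head=2 tape=.00[0]100   (S,0)→(P,.,←)
state=P head=1 tape=.0[0].100   (P,0)→(T,1,←)
state=T head=0 tape=.[0]1.100   (T,0)→(R,1,←)
state=R head=-1 tape=[.]11.100   (R,.)→(Q,1,→)
state=Q head=0 tape=1[1]1.100
After 8 steps: state Q, head at 0, tape 111.100.

state Q, head at 0, tape 111.100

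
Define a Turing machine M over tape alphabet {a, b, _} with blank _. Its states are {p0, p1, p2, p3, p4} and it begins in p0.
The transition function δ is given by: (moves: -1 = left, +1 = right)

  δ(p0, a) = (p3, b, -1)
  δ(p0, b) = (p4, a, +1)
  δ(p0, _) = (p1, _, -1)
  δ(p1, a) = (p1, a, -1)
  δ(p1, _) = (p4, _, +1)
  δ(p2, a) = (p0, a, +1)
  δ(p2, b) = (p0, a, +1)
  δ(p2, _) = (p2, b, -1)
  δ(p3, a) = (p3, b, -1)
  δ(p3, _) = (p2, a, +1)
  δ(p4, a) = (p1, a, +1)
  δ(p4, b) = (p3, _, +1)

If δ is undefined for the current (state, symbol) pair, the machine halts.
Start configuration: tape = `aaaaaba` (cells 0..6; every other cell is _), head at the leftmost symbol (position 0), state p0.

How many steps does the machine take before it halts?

23

p0 | ___[a]aaaaba   read a → write b, move -1, go to p3
p3 | __[_]baaaaba   read _ → write a, move +1, go to p2
p2 | __a[b]aaaaba   read b → write a, move +1, go to p0
p0 | __aa[a]aaaba   read a → write b, move -1, go to p3
p3 | __a[a]baaaba   read a → write b, move -1, go to p3
p3 | __[a]bbaaaba   read a → write b, move -1, go to p3
p3 | _[_]bbbaaaba   read _ → write a, move +1, go to p2
p2 | _a[b]bbaaaba   read b → write a, move +1, go to p0
p0 | _aa[b]baaaba   read b → write a, move +1, go to p4
p4 | _aaa[b]aaaba   read b → write _, move +1, go to p3
p3 | _aaa_[a]aaba   read a → write b, move -1, go to p3
p3 | _aaa[_]baaba   read _ → write a, move +1, go to p2
p2 | _aaaa[b]aaba   read b → write a, move +1, go to p0
p0 | _aaaaa[a]aba   read a → write b, move -1, go to p3
p3 | _aaaa[a]baba   read a → write b, move -1, go to p3
p3 | _aaa[a]bbaba   read a → write b, move -1, go to p3
p3 | _aa[a]bbbaba   read a → write b, move -1, go to p3
p3 | _a[a]bbbbaba   read a → write b, move -1, go to p3
p3 | _[a]bbbbbaba   read a → write b, move -1, go to p3
p3 | [_]bbbbbbaba   read _ → write a, move +1, go to p2
p2 | a[b]bbbbbaba   read b → write a, move +1, go to p0
p0 | aa[b]bbbbaba   read b → write a, move +1, go to p4
p4 | aaa[b]bbbaba   read b → write _, move +1, go to p3
p3 | aaa_[b]bbaba
M halts after 23 transitions.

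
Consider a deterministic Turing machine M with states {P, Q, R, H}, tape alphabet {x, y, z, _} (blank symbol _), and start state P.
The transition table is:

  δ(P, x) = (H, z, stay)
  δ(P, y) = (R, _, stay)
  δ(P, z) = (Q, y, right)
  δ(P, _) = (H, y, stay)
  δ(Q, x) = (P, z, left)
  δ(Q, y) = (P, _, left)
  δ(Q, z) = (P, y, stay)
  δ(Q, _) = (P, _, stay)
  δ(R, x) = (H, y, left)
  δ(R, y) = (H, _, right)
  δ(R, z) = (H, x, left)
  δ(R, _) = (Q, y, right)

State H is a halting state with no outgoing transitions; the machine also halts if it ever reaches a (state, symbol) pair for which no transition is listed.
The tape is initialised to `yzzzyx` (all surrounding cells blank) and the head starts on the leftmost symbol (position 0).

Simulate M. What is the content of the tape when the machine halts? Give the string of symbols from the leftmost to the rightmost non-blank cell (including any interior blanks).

state=P head=0 tape=[y]zzzyx   (P,y)→(R,_,stay)
state=R head=0 tape=[_]zzzyx   (R,_)→(Q,y,right)
state=Q head=1 tape=y[z]zzyx   (Q,z)→(P,y,stay)
state=P head=1 tape=y[y]zzyx   (P,y)→(R,_,stay)
state=R head=1 tape=y[_]zzyx   (R,_)→(Q,y,right)
state=Q head=2 tape=yy[z]zyx   (Q,z)→(P,y,stay)
state=P head=2 tape=yy[y]zyx   (P,y)→(R,_,stay)
state=R head=2 tape=yy[_]zyx   (R,_)→(Q,y,right)
state=Q head=3 tape=yyy[z]yx   (Q,z)→(P,y,stay)
state=P head=3 tape=yyy[y]yx   (P,y)→(R,_,stay)
state=R head=3 tape=yyy[_]yx   (R,_)→(Q,y,right)
state=Q head=4 tape=yyyy[y]x   (Q,y)→(P,_,left)
state=P head=3 tape=yyy[y]_x   (P,y)→(R,_,stay)
state=R head=3 tape=yyy[_]_x   (R,_)→(Q,y,right)
state=Q head=4 tape=yyyy[_]x   (Q,_)→(P,_,stay)
state=P head=4 tape=yyyy[_]x   (P,_)→(H,y,stay)
state=H head=4 tape=yyyy[y]x
The non-blank tape span at halt is yyyyyx.

yyyyyx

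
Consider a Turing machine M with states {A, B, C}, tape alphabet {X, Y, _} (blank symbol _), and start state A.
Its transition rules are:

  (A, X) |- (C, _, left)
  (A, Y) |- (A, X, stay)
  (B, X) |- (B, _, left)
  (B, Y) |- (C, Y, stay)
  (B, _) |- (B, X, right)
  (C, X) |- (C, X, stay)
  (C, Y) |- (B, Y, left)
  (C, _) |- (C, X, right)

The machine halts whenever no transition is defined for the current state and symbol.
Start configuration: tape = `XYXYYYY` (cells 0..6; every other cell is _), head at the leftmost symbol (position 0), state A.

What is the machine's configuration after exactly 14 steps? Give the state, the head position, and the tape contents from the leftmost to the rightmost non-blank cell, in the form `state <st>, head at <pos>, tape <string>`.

state B, head at -3, tape YXYYYY

state=A head=0 tape=___[X]YXYYYY   (A,X)→(C,_,left)
state=C head=-1 tape=__[_]_YXYYYY   (C,_)→(C,X,right)
state=C head=0 tape=__X[_]YXYYYY   (C,_)→(C,X,right)
state=C head=1 tape=__XX[Y]XYYYY   (C,Y)→(B,Y,left)
state=B head=0 tape=__X[X]YXYYYY   (B,X)→(B,_,left)
state=B head=-1 tape=__[X]_YXYYYY   (B,X)→(B,_,left)
state=B head=-2 tape=_[_]__YXYYYY   (B,_)→(B,X,right)
state=B head=-1 tape=_X[_]_YXYYYY   (B,_)→(B,X,right)
state=B head=0 tape=_XX[_]YXYYYY   (B,_)→(B,X,right)
state=B head=1 tape=_XXX[Y]XYYYY   (B,Y)→(C,Y,stay)
state=C head=1 tape=_XXX[Y]XYYYY   (C,Y)→(B,Y,left)
state=B head=0 tape=_XX[X]YXYYYY   (B,X)→(B,_,left)
state=B head=-1 tape=_X[X]_YXYYYY   (B,X)→(B,_,left)
state=B head=-2 tape=_[X]__YXYYYY   (B,X)→(B,_,left)
state=B head=-3 tape=[_]___YXYYYY
After 14 steps: state B, head at -3, tape YXYYYY.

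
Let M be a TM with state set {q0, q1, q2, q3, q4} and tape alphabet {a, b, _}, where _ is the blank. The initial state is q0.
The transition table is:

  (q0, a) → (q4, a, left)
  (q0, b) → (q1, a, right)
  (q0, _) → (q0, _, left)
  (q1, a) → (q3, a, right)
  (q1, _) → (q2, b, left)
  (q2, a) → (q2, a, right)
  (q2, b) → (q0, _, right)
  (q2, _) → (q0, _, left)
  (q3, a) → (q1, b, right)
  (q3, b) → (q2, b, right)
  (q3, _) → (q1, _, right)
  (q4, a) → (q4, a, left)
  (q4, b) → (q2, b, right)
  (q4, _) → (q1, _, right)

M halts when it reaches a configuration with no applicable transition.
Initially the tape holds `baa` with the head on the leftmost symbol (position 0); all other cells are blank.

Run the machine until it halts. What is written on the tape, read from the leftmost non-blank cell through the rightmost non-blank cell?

state=q0 head=0 tape=[b]aa___   (q0,b)→(q1,a,right)
state=q1 head=1 tape=a[a]a___   (q1,a)→(q3,a,right)
state=q3 head=2 tape=aa[a]___   (q3,a)→(q1,b,right)
state=q1 head=3 tape=aab[_]__   (q1,_)→(q2,b,left)
state=q2 head=2 tape=aa[b]b__   (q2,b)→(q0,_,right)
state=q0 head=3 tape=aa_[b]__   (q0,b)→(q1,a,right)
state=q1 head=4 tape=aa_a[_]_   (q1,_)→(q2,b,left)
state=q2 head=3 tape=aa_[a]b_   (q2,a)→(q2,a,right)
state=q2 head=4 tape=aa_a[b]_   (q2,b)→(q0,_,right)
state=q0 head=5 tape=aa_a_[_]   (q0,_)→(q0,_,left)
state=q0 head=4 tape=aa_a[_]_   (q0,_)→(q0,_,left)
state=q0 head=3 tape=aa_[a]__   (q0,a)→(q4,a,left)
state=q4 head=2 tape=aa[_]a__   (q4,_)→(q1,_,right)
state=q1 head=3 tape=aa_[a]__   (q1,a)→(q3,a,right)
state=q3 head=4 tape=aa_a[_]_   (q3,_)→(q1,_,right)
state=q1 head=5 tape=aa_a_[_]   (q1,_)→(q2,b,left)
state=q2 head=4 tape=aa_a[_]b   (q2,_)→(q0,_,left)
state=q0 head=3 tape=aa_[a]_b   (q0,a)→(q4,a,left)
state=q4 head=2 tape=aa[_]a_b   (q4,_)→(q1,_,right)
state=q1 head=3 tape=aa_[a]_b   (q1,a)→(q3,a,right)
state=q3 head=4 tape=aa_a[_]b   (q3,_)→(q1,_,right)
state=q1 head=5 tape=aa_a_[b]
The non-blank tape span at halt is aa_a_b.

aa_a_b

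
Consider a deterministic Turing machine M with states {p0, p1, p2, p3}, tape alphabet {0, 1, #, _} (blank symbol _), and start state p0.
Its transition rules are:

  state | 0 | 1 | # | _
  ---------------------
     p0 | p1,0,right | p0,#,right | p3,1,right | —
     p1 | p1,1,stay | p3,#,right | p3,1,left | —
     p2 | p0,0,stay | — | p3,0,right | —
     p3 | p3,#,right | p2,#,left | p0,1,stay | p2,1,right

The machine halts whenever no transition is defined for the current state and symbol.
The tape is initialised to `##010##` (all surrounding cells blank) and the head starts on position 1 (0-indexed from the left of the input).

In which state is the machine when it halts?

state=p0 head=1 tape=#[#]010##__   (p0,#)→(p3,1,right)
state=p3 head=2 tape=#1[0]10##__   (p3,0)→(p3,#,right)
state=p3 head=3 tape=#1#[1]0##__   (p3,1)→(p2,#,left)
state=p2 head=2 tape=#1[#]#0##__   (p2,#)→(p3,0,right)
state=p3 head=3 tape=#10[#]0##__   (p3,#)→(p0,1,stay)
state=p0 head=3 tape=#10[1]0##__   (p0,1)→(p0,#,right)
state=p0 head=4 tape=#10#[0]##__   (p0,0)→(p1,0,right)
state=p1 head=5 tape=#10#0[#]#__   (p1,#)→(p3,1,left)
state=p3 head=4 tape=#10#[0]1#__   (p3,0)→(p3,#,right)
state=p3 head=5 tape=#10##[1]#__   (p3,1)→(p2,#,left)
state=p2 head=4 tape=#10#[#]##__   (p2,#)→(p3,0,right)
state=p3 head=5 tape=#10#0[#]#__   (p3,#)→(p0,1,stay)
state=p0 head=5 tape=#10#0[1]#__   (p0,1)→(p0,#,right)
state=p0 head=6 tape=#10#0#[#]__   (p0,#)→(p3,1,right)
state=p3 head=7 tape=#10#0#1[_]_   (p3,_)→(p2,1,right)
state=p2 head=8 tape=#10#0#11[_]
No transition is defined for (p2, _); M halts in state p2.

p2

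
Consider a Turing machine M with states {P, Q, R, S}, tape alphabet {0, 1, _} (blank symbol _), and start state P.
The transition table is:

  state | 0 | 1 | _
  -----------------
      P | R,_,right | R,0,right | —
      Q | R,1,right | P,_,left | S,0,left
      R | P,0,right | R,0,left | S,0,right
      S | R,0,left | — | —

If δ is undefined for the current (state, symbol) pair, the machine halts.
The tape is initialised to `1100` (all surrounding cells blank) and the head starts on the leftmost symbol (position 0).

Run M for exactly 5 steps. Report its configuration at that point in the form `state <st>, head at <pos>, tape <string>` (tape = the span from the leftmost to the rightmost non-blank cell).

state P, head at 3, tape 0_00

state=P head=0 tape=[1]100   (P,1)→(R,0,right)
state=R head=1 tape=0[1]00   (R,1)→(R,0,left)
state=R head=0 tape=[0]000   (R,0)→(P,0,right)
state=P head=1 tape=0[0]00   (P,0)→(R,_,right)
state=R head=2 tape=0_[0]0   (R,0)→(P,0,right)
state=P head=3 tape=0_0[0]
After 5 steps: state P, head at 3, tape 0_00.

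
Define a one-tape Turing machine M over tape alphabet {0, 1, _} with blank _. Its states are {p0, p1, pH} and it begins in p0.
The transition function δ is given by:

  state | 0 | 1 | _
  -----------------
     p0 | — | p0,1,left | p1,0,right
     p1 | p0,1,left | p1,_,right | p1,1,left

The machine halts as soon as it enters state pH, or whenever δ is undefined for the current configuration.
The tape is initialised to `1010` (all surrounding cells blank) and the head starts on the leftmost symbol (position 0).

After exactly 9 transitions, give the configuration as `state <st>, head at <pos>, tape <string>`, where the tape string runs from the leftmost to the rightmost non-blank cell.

state p1, head at 3, tape 00_01

state=p0 head=0 tape=_[1]010   (p0,1)→(p0,1,left)
state=p0 head=-1 tape=[_]1010   (p0,_)→(p1,0,right)
state=p1 head=0 tape=0[1]010   (p1,1)→(p1,_,right)
state=p1 head=1 tape=0_[0]10   (p1,0)→(p0,1,left)
state=p0 head=0 tape=0[_]110   (p0,_)→(p1,0,right)
state=p1 head=1 tape=00[1]10   (p1,1)→(p1,_,right)
state=p1 head=2 tape=00_[1]0   (p1,1)→(p1,_,right)
state=p1 head=3 tape=00__[0]   (p1,0)→(p0,1,left)
state=p0 head=2 tape=00_[_]1   (p0,_)→(p1,0,right)
state=p1 head=3 tape=00_0[1]
After 9 steps: state p1, head at 3, tape 00_01.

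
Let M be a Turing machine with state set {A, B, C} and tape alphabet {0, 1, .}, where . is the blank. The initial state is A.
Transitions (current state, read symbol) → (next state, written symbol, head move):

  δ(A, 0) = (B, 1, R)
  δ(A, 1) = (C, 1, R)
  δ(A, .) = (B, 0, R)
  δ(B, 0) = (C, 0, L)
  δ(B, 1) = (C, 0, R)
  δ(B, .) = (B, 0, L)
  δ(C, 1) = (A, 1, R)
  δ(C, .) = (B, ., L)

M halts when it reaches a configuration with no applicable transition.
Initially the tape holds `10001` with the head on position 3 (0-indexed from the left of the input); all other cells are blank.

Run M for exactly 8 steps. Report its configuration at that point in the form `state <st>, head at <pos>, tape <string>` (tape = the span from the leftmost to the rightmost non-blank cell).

state C, head at 5, tape 100100

state=A head=3 tape=100[0]1.   (A,0)→(B,1,R)
state=B head=4 tape=1001[1].   (B,1)→(C,0,R)
state=C head=5 tape=10010[.]   (C,.)→(B,.,L)
state=B head=4 tape=1001[0].   (B,0)→(C,0,L)
state=C head=3 tape=100[1]0.   (C,1)→(A,1,R)
state=A head=4 tape=1001[0].   (A,0)→(B,1,R)
state=B head=5 tape=10011[.]   (B,.)→(B,0,L)
state=B head=4 tape=1001[1]0   (B,1)→(C,0,R)
state=C head=5 tape=10010[0]
After 8 steps: state C, head at 5, tape 100100.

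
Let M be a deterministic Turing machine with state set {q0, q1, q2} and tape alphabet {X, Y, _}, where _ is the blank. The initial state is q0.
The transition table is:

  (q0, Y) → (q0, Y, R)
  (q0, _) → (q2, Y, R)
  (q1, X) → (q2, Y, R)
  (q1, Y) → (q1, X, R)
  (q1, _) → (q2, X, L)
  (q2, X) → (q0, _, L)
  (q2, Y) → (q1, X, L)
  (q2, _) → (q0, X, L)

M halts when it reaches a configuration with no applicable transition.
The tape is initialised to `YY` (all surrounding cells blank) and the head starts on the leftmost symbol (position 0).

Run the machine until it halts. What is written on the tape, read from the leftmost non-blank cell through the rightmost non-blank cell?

state=q0 head=0 tape=[Y]Y__   (q0,Y)→(q0,Y,R)
state=q0 head=1 tape=Y[Y]__   (q0,Y)→(q0,Y,R)
state=q0 head=2 tape=YY[_]_   (q0,_)→(q2,Y,R)
state=q2 head=3 tape=YYY[_]   (q2,_)→(q0,X,L)
state=q0 head=2 tape=YY[Y]X   (q0,Y)→(q0,Y,R)
state=q0 head=3 tape=YYY[X]
The non-blank tape span at halt is YYYX.

YYYX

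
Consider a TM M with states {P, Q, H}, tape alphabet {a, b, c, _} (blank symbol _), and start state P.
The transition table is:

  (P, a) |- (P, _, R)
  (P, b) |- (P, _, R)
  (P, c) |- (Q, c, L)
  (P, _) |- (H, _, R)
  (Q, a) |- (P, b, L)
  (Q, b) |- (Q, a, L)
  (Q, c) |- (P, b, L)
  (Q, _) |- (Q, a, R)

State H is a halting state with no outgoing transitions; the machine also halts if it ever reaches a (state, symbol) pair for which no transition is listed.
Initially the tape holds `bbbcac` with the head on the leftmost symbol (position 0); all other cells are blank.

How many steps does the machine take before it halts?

15

state=P head=0 tape=[b]bbcac__   (P,b)→(P,_,R)
state=P head=1 tape=_[b]bcac__   (P,b)→(P,_,R)
state=P head=2 tape=__[b]cac__   (P,b)→(P,_,R)
state=P head=3 tape=___[c]ac__   (P,c)→(Q,c,L)
state=Q head=2 tape=__[_]cac__   (Q,_)→(Q,a,R)
state=Q head=3 tape=__a[c]ac__   (Q,c)→(P,b,L)
state=P head=2 tape=__[a]bac__   (P,a)→(P,_,R)
state=P head=3 tape=___[b]ac__   (P,b)→(P,_,R)
state=P head=4 tape=____[a]c__   (P,a)→(P,_,R)
state=P head=5 tape=_____[c]__   (P,c)→(Q,c,L)
state=Q head=4 tape=____[_]c__   (Q,_)→(Q,a,R)
state=Q head=5 tape=____a[c]__   (Q,c)→(P,b,L)
state=P head=4 tape=____[a]b__   (P,a)→(P,_,R)
state=P head=5 tape=_____[b]__   (P,b)→(P,_,R)
state=P head=6 tape=______[_]_   (P,_)→(H,_,R)
state=H head=7 tape=_______[_]
M halts after 15 transitions.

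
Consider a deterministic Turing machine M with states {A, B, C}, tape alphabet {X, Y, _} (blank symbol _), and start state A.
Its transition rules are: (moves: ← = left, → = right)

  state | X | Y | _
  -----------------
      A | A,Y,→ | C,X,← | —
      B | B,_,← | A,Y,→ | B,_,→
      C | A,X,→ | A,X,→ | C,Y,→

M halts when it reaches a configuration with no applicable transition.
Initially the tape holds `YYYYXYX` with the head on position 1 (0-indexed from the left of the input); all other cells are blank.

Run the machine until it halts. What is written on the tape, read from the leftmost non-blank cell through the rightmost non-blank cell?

state=A head=1 tape=Y[Y]YYXYX_   (A,Y)→(C,X,←)
state=C head=0 tape=[Y]XYYXYX_   (C,Y)→(A,X,→)
state=A head=1 tape=X[X]YYXYX_   (A,X)→(A,Y,→)
state=A head=2 tape=XY[Y]YXYX_   (A,Y)→(C,X,←)
state=C head=1 tape=X[Y]XYXYX_   (C,Y)→(A,X,→)
state=A head=2 tape=XX[X]YXYX_   (A,X)→(A,Y,→)
state=A head=3 tape=XXY[Y]XYX_   (A,Y)→(C,X,←)
state=C head=2 tape=XX[Y]XXYX_   (C,Y)→(A,X,→)
state=A head=3 tape=XXX[X]XYX_   (A,X)→(A,Y,→)
state=A head=4 tape=XXXY[X]YX_   (A,X)→(A,Y,→)
state=A head=5 tape=XXXYY[Y]X_   (A,Y)→(C,X,←)
state=C head=4 tape=XXXY[Y]XX_   (C,Y)→(A,X,→)
state=A head=5 tape=XXXYX[X]X_   (A,X)→(A,Y,→)
state=A head=6 tape=XXXYXY[X]_   (A,X)→(A,Y,→)
state=A head=7 tape=XXXYXYY[_]
The non-blank tape span at halt is XXXYXYY.

XXXYXYY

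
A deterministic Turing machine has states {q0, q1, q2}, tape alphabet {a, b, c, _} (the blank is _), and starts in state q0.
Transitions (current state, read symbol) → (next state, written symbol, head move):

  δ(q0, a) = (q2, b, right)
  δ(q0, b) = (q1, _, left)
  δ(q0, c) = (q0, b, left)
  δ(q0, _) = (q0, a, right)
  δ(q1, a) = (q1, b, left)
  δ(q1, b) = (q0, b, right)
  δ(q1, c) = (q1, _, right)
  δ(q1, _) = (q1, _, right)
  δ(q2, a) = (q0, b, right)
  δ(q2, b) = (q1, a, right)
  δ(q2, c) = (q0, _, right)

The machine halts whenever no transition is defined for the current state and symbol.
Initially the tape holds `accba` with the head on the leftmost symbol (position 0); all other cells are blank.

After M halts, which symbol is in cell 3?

state=q0 head=0 tape=[a]ccba_   (q0,a)→(q2,b,right)
state=q2 head=1 tape=b[c]cba_   (q2,c)→(q0,_,right)
state=q0 head=2 tape=b_[c]ba_   (q0,c)→(q0,b,left)
state=q0 head=1 tape=b[_]bba_   (q0,_)→(q0,a,right)
state=q0 head=2 tape=ba[b]ba_   (q0,b)→(q1,_,left)
state=q1 head=1 tape=b[a]_ba_   (q1,a)→(q1,b,left)
state=q1 head=0 tape=[b]b_ba_   (q1,b)→(q0,b,right)
state=q0 head=1 tape=b[b]_ba_   (q0,b)→(q1,_,left)
state=q1 head=0 tape=[b]__ba_   (q1,b)→(q0,b,right)
state=q0 head=1 tape=b[_]_ba_   (q0,_)→(q0,a,right)
state=q0 head=2 tape=ba[_]ba_   (q0,_)→(q0,a,right)
state=q0 head=3 tape=baa[b]a_   (q0,b)→(q1,_,left)
state=q1 head=2 tape=ba[a]_a_   (q1,a)→(q1,b,left)
state=q1 head=1 tape=b[a]b_a_   (q1,a)→(q1,b,left)
state=q1 head=0 tape=[b]bb_a_   (q1,b)→(q0,b,right)
state=q0 head=1 tape=b[b]b_a_   (q0,b)→(q1,_,left)
state=q1 head=0 tape=[b]_b_a_   (q1,b)→(q0,b,right)
state=q0 head=1 tape=b[_]b_a_   (q0,_)→(q0,a,right)
state=q0 head=2 tape=ba[b]_a_   (q0,b)→(q1,_,left)
state=q1 head=1 tape=b[a]__a_   (q1,a)→(q1,b,left)
state=q1 head=0 tape=[b]b__a_   (q1,b)→(q0,b,right)
state=q0 head=1 tape=b[b]__a_   (q0,b)→(q1,_,left)
state=q1 head=0 tape=[b]___a_   (q1,b)→(q0,b,right)
state=q0 head=1 tape=b[_]__a_   (q0,_)→(q0,a,right)
state=q0 head=2 tape=ba[_]_a_   (q0,_)→(q0,a,right)
state=q0 head=3 tape=baa[_]a_   (q0,_)→(q0,a,right)
state=q0 head=4 tape=baaa[a]_   (q0,a)→(q2,b,right)
state=q2 head=5 tape=baaab[_]
Cell 3 holds a when M halts.

a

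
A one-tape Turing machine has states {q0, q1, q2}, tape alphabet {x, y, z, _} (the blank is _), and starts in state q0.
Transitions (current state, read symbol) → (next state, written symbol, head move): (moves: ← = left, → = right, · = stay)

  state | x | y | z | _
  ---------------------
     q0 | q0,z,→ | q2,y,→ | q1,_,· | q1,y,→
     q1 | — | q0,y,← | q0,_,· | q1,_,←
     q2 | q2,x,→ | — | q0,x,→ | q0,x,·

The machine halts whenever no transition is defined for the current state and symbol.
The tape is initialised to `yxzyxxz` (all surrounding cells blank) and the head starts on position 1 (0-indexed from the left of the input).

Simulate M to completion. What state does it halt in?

q2

q0 | y[x]zyxxz   read x → write z, move →, go to q0
q0 | yz[z]yxxz   read z → write _, move ·, go to q1
q1 | yz[_]yxxz   read _ → write _, move ←, go to q1
q1 | y[z]_yxxz   read z → write _, move ·, go to q0
q0 | y[_]_yxxz   read _ → write y, move →, go to q1
q1 | yy[_]yxxz   read _ → write _, move ←, go to q1
q1 | y[y]_yxxz   read y → write y, move ←, go to q0
q0 | [y]y_yxxz   read y → write y, move →, go to q2
q2 | y[y]_yxxz
No transition is defined for (q2, y); M halts in state q2.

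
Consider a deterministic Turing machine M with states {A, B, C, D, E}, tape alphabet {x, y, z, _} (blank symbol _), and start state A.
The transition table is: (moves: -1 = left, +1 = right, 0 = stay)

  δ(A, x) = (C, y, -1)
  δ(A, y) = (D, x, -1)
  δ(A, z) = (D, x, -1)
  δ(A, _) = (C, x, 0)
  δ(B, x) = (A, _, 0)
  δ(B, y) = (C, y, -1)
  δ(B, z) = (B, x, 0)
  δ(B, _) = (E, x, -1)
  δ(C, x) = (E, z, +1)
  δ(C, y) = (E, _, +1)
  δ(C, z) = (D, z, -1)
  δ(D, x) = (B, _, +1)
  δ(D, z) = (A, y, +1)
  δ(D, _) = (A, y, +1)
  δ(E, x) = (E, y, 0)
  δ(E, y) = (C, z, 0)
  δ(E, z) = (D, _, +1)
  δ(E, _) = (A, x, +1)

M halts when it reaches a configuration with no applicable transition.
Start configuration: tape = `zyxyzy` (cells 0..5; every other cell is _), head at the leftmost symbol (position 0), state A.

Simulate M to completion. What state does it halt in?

D

A | _[z]yxyzy   read z → write x, move -1, go to D
D | [_]xyxyzy   read _ → write y, move +1, go to A
A | y[x]yxyzy   read x → write y, move -1, go to C
C | [y]yyxyzy   read y → write _, move +1, go to E
E | _[y]yxyzy   read y → write z, move 0, go to C
C | _[z]yxyzy   read z → write z, move -1, go to D
D | [_]zyxyzy   read _ → write y, move +1, go to A
A | y[z]yxyzy   read z → write x, move -1, go to D
D | [y]xyxyzy
No transition is defined for (D, y); M halts in state D.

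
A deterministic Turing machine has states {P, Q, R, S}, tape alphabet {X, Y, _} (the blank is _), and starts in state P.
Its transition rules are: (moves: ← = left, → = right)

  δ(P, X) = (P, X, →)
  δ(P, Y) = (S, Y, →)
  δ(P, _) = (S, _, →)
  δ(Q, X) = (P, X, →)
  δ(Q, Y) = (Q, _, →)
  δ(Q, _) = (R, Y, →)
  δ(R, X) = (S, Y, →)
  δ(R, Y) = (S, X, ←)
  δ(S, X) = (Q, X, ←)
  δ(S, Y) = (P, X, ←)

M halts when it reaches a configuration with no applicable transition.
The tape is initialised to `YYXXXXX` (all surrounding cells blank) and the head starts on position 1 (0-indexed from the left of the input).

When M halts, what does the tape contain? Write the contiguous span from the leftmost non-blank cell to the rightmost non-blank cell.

Y_XXXXX

P | Y[Y]XXXXX__   read Y → write Y, move →, go to S
S | YY[X]XXXX__   read X → write X, move ←, go to Q
Q | Y[Y]XXXXX__   read Y → write _, move →, go to Q
Q | Y_[X]XXXX__   read X → write X, move →, go to P
P | Y_X[X]XXX__   read X → write X, move →, go to P
P | Y_XX[X]XX__   read X → write X, move →, go to P
P | Y_XXX[X]X__   read X → write X, move →, go to P
P | Y_XXXX[X]__   read X → write X, move →, go to P
P | Y_XXXXX[_]_   read _ → write _, move →, go to S
S | Y_XXXXX_[_]
The non-blank tape span at halt is Y_XXXXX.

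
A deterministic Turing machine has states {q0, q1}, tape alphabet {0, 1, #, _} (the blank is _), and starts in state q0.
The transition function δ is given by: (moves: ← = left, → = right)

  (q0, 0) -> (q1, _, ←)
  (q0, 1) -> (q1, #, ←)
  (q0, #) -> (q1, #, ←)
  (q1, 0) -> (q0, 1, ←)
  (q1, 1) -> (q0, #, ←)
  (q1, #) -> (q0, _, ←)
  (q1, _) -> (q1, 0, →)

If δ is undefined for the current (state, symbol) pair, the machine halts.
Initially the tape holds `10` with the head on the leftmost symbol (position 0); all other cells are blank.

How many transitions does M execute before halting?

state=q0 head=0 tape=____[1]0   (q0,1)→(q1,#,←)
state=q1 head=-1 tape=___[_]#0   (q1,_)→(q1,0,→)
state=q1 head=0 tape=___0[#]0   (q1,#)→(q0,_,←)
state=q0 head=-1 tape=___[0]_0   (q0,0)→(q1,_,←)
state=q1 head=-2 tape=__[_]__0   (q1,_)→(q1,0,→)
state=q1 head=-1 tape=__0[_]_0   (q1,_)→(q1,0,→)
state=q1 head=0 tape=__00[_]0   (q1,_)→(q1,0,→)
state=q1 head=1 tape=__000[0]   (q1,0)→(q0,1,←)
state=q0 head=0 tape=__00[0]1   (q0,0)→(q1,_,←)
state=q1 head=-1 tape=__0[0]_1   (q1,0)→(q0,1,←)
state=q0 head=-2 tape=__[0]1_1   (q0,0)→(q1,_,←)
state=q1 head=-3 tape=_[_]_1_1   (q1,_)→(q1,0,→)
state=q1 head=-2 tape=_0[_]1_1   (q1,_)→(q1,0,→)
state=q1 head=-1 tape=_00[1]_1   (q1,1)→(q0,#,←)
state=q0 head=-2 tape=_0[0]#_1   (q0,0)→(q1,_,←)
state=q1 head=-3 tape=_[0]_#_1   (q1,0)→(q0,1,←)
state=q0 head=-4 tape=[_]1_#_1
M halts after 16 transitions.

16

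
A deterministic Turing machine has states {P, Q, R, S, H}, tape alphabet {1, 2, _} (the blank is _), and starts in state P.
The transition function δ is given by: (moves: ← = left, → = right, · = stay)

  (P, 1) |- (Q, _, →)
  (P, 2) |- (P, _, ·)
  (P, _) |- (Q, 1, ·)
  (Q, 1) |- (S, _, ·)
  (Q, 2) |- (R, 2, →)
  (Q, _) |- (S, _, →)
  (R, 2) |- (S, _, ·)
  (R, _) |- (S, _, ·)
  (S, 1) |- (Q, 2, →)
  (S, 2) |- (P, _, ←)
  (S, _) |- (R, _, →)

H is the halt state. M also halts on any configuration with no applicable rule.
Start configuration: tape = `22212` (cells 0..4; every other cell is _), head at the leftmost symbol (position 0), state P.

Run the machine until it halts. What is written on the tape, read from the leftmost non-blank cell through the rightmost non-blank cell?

12

state=P head=0 tape=[2]2212   (P,2)→(P,_,·)
state=P head=0 tape=[_]2212   (P,_)→(Q,1,·)
state=Q head=0 tape=[1]2212   (Q,1)→(S,_,·)
state=S head=0 tape=[_]2212   (S,_)→(R,_,→)
state=R head=1 tape=_[2]212   (R,2)→(S,_,·)
state=S head=1 tape=_[_]212   (S,_)→(R,_,→)
state=R head=2 tape=__[2]12   (R,2)→(S,_,·)
state=S head=2 tape=__[_]12   (S,_)→(R,_,→)
state=R head=3 tape=___[1]2
The non-blank tape span at halt is 12.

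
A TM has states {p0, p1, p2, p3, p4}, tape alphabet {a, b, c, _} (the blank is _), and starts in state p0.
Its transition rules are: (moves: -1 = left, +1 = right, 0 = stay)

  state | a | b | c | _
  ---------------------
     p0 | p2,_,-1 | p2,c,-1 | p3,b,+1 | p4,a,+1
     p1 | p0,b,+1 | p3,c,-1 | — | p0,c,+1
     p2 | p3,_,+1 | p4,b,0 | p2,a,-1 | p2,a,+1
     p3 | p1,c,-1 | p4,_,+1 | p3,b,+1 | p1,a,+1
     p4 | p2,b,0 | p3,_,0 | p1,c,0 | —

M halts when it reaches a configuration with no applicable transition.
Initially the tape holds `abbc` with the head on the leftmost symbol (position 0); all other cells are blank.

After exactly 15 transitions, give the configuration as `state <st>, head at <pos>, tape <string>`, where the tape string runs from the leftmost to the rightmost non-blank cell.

p0 | _[a]bbc____   read a → write _, move -1, go to p2
p2 | [_]_bbc____   read _ → write a, move +1, go to p2
p2 | a[_]bbc____   read _ → write a, move +1, go to p2
p2 | aa[b]bc____   read b → write b, move 0, go to p4
p4 | aa[b]bc____   read b → write _, move 0, go to p3
p3 | aa[_]bc____   read _ → write a, move +1, go to p1
p1 | aaa[b]c____   read b → write c, move -1, go to p3
p3 | aa[a]cc____   read a → write c, move -1, go to p1
p1 | a[a]ccc____   read a → write b, move +1, go to p0
p0 | ab[c]cc____   read c → write b, move +1, go to p3
p3 | abb[c]c____   read c → write b, move +1, go to p3
p3 | abbb[c]____   read c → write b, move +1, go to p3
p3 | abbbb[_]___   read _ → write a, move +1, go to p1
p1 | abbbba[_]__   read _ → write c, move +1, go to p0
p0 | abbbbac[_]_   read _ → write a, move +1, go to p4
p4 | abbbbaca[_]
After 15 steps: state p4, head at 7, tape abbbbaca.

state p4, head at 7, tape abbbbaca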